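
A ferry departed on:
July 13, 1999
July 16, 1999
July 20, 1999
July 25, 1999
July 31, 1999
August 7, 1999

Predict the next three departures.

The spacing grows by 1 each time: 3, 4, 5, 6, 7 days.
Next gap: 8 days. August 7, 1999 + 8 days = August 15, 1999.
Next gap: 9 days. August 15, 1999 + 9 days = August 24, 1999.
Next gap: 10 days. August 24, 1999 + 10 days = September 3, 1999.

August 15, 1999; August 24, 1999; September 3, 1999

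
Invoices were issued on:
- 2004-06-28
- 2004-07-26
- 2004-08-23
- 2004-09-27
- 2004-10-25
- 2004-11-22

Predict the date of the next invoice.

All dates are Mondays, 28, 28, 35, 28, 28 days apart.
Specifically, the 4th Monday of each month.
December 2004 — 4th Monday is 2004-12-27.

2004-12-27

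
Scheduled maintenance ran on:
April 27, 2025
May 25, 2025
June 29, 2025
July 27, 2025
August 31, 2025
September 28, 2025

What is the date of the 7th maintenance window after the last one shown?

April 26, 2026

Every date is a Sunday; gaps 28, 35, 28, 35, 28 days.
Each is the last Sunday of its month (at least one falls on the 29th or later, ruling out '4th Sunday').
October 2025 ends with Sunday October 26, 2025.
Last Sunday of November 2025: November 30, 2025.
December 2025 ends with Sunday December 28, 2025.
Last Sunday of January 2026: January 25, 2026.
February 2026 ends with Sunday February 22, 2026.
March 2026 ends with Sunday March 29, 2026.
Last Sunday of April 2026: April 26, 2026.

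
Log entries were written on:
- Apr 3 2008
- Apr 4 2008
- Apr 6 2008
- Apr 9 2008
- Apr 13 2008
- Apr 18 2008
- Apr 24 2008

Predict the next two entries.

The spacing grows by 1 each time: 1, 2, 3, 4, 5, 6 days.
Next gap: 7 days. Apr 24 2008 + 7 days = May 1 2008.
Next gap: 8 days. May 1 2008 + 8 days = May 9 2008.

May 1 2008, May 9 2008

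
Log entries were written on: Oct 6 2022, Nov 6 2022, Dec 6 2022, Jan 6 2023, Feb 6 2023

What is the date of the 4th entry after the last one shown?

Jun 6 2023

Gaps: 31, 30, 31, 31 days — not constant. Every event is on the 6th of the month.
Pattern: the 6th of each month.
March 2023: Mar 6 2023.
April 2023: Apr 6 2023.
Next: May 2023 → May 6 2023.
Next: June 2023 → Jun 6 2023.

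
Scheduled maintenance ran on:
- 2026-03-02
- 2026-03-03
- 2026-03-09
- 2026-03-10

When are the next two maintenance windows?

2026-03-16, 2026-03-17

The gap pattern 1, 6, 1 repeats every 2 events.
These are the Mondays and Tuesdays of each week.
The following Monday is 2026-03-16.
Next Tuesday: 2026-03-17.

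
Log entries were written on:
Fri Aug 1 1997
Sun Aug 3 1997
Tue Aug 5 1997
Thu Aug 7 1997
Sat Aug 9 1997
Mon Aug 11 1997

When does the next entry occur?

Gaps between consecutive events: 2, 2, 2, 2, 2 days — a constant 2-day interval.
Mon Aug 11 1997 + 2 days = Wed Aug 13 1997.

Wed Aug 13 1997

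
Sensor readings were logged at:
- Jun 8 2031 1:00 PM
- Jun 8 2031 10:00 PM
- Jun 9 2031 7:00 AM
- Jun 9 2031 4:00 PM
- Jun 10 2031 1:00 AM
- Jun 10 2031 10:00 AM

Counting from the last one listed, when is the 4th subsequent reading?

The interval is a steady 9 hours (9, 9, 9, 9, 9).
Jun 10 2031 10:00 AM + 9 h = Jun 10 2031 7:00 PM.
Jun 10 2031 7:00 PM + 9 h = Jun 11 2031 4:00 AM.
Jun 11 2031 4:00 AM + 9 h = Jun 11 2031 1:00 PM.
Jun 11 2031 1:00 PM + 9 h = Jun 11 2031 10:00 PM.

Jun 11 2031 10:00 PM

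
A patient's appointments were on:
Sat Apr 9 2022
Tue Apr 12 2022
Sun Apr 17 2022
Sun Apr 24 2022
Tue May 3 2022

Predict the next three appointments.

Sat May 14 2022, Fri May 27 2022, Sat Jun 11 2022

The spacing grows by 2 each time: 3, 5, 7, 9 days.
Next gap: 11 days. Tue May 3 2022 + 11 days = Sat May 14 2022.
Next gap: 13 days. Sat May 14 2022 + 13 days = Fri May 27 2022.
Next gap: 15 days. Fri May 27 2022 + 15 days = Sat Jun 11 2022.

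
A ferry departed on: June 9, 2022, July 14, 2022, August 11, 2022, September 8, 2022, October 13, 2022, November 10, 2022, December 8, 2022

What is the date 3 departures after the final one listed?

All dates are Thursdays, 35, 28, 28, 35, 28, 28 days apart.
Specifically, the 2nd Thursday of each month.
January 2023 — 2nd Thursday is January 12, 2023.
2nd Thursday of February 2023: February 9, 2023.
March 2023 — 2nd Thursday is March 9, 2023.

March 9, 2023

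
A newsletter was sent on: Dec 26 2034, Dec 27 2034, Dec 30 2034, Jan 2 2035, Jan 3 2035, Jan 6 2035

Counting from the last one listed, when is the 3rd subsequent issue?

The gap pattern 1, 3, 3, 1, 3 repeats every 3 events.
These are the Tuesdays, Wednesdays and Saturdays of each week.
Next Tuesday: Jan 9 2035.
Next Wednesday: Jan 10 2035.
The following Saturday is Jan 13 2035.

Jan 13 2035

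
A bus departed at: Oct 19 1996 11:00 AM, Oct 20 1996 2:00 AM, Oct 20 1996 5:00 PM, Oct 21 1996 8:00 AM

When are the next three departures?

Oct 21 1996 11:00 PM, Oct 22 1996 2:00 PM, Oct 23 1996 5:00 AM

Gaps: 15, 15, 15 hours — each event is 15 hours after the previous one.
Oct 21 1996 8:00 AM + 15 h = Oct 21 1996 11:00 PM.
Oct 21 1996 11:00 PM + 15 h = Oct 22 1996 2:00 PM.
Oct 22 1996 2:00 PM + 15 h = Oct 23 1996 5:00 AM.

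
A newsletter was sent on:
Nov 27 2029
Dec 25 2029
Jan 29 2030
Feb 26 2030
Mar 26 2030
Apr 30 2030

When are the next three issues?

Every date is a Tuesday; gaps 28, 35, 28, 28, 35 days.
Each is the last Tuesday of its month (at least one falls on the 29th or later, ruling out '4th Tuesday').
May 2030 ends with Tuesday May 28 2030.
Last Tuesday of June 2030: Jun 25 2030.
July 2030 ends with Tuesday Jul 30 2030.

May 28 2030, Jun 25 2030, Jul 30 2030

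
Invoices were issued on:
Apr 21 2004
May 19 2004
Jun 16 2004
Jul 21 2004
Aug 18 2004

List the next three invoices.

All dates are Wednesdays, 28, 28, 35, 28 days apart.
Specifically, the 3rd Wednesday of each month.
3rd Wednesday of September 2004: Sep 15 2004.
October 2004 — 3rd Wednesday is Oct 20 2004.
3rd Wednesday of November 2004: Nov 17 2004.

Sep 15 2004, Oct 20 2004, Nov 17 2004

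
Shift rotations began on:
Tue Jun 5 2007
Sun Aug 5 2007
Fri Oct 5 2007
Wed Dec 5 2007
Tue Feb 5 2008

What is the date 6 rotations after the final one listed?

Each date is the 5th; the gaps (61, 61, 61, 62) track the month lengths.
The rule is the 5th of every 2 months.
Next: April 2008 → Sat Apr 5 2008.
Next: June 2008 → Thu Jun 5 2008.
Next: August 2008 → Tue Aug 5 2008.
October 2008: Sun Oct 5 2008.
December 2008: Fri Dec 5 2008.
Next: February 2009 → Thu Feb 5 2009.

Thu Feb 5 2009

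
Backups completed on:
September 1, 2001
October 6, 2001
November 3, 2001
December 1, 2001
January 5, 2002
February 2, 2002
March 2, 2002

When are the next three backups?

These are Saturdays at 28- or 35-day spacing (35, 28, 28, 35, 28, 28).
The pattern: 1st Saturday of the month.
1st Saturday of April 2002: April 6, 2002.
1st Saturday of May 2002: May 4, 2002.
1st Saturday of June 2002: June 1, 2002.

April 6, 2002; May 4, 2002; June 1, 2002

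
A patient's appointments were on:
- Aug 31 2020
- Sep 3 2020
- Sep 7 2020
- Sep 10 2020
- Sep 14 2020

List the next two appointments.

Sep 17 2020, Sep 21 2020

Gaps: 3, 4, 3, 4 days — not constant, but cyclic with period 2.
The events fall on every Monday and Thursday.
The following Thursday is Sep 17 2020.
The following Monday is Sep 21 2020.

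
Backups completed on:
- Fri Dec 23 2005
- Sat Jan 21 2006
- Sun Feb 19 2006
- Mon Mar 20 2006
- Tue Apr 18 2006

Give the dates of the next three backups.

Gaps between consecutive events: 29, 29, 29, 29 days — a constant 29-day interval.
Tue Apr 18 2006 + 29 days = Wed May 17 2006.
Wed May 17 2006 + 29 days = Thu Jun 15 2006.
Thu Jun 15 2006 + 29 days = Fri Jul 14 2006.

Wed May 17 2006, Thu Jun 15 2006, Fri Jul 14 2006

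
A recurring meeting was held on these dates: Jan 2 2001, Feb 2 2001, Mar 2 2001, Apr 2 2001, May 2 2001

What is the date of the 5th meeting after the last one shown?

Each date is the 2nd; the gaps (31, 28, 31, 30) track the month lengths.
The rule is the 2nd of each month.
June 2001: Jun 2 2001.
Next: July 2001 → Jul 2 2001.
Next: August 2001 → Aug 2 2001.
September 2001: Sep 2 2001.
October 2001: Oct 2 2001.

Oct 2 2001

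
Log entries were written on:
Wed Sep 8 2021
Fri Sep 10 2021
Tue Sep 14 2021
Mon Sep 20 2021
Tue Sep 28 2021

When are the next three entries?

Gaps: 2, 4, 6, 8 days — each gap is 2 larger than the previous one.
Next gap: 10 days. Tue Sep 28 2021 + 10 days = Fri Oct 8 2021.
Next gap: 12 days. Fri Oct 8 2021 + 12 days = Wed Oct 20 2021.
Next gap: 14 days. Wed Oct 20 2021 + 14 days = Wed Nov 3 2021.

Fri Oct 8 2021, Wed Oct 20 2021, Wed Nov 3 2021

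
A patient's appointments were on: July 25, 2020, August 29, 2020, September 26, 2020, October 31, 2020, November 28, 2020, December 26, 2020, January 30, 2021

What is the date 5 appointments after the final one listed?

June 26, 2021

All Saturdays; the gaps (35, 28, 35, 28, 28, 35) vary with month length.
This is the last Saturday of each month.
Last Saturday of February 2021: February 27, 2021.
Last Saturday of March 2021: March 27, 2021.
Last Saturday of April 2021: April 24, 2021.
May 2021 ends with Saturday May 29, 2021.
Last Saturday of June 2021: June 26, 2021.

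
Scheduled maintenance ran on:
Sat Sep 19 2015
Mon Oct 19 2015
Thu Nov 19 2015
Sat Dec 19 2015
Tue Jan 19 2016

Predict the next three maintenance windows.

Fri Feb 19 2016, Sat Mar 19 2016, Tue Apr 19 2016

Each date is the 19th; the gaps (30, 31, 30, 31) track the month lengths.
The rule is the 19th of each month.
February 2016: Fri Feb 19 2016.
March 2016: Sat Mar 19 2016.
April 2016: Tue Apr 19 2016.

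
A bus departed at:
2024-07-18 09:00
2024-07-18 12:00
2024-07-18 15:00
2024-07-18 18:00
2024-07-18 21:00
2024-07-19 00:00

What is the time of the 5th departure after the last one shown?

2024-07-19 15:00

The interval is a steady 3 hours (3, 3, 3, 3, 3).
2024-07-19 00:00 + 3 h = 2024-07-19 03:00.
2024-07-19 03:00 + 3 h = 2024-07-19 06:00.
2024-07-19 06:00 + 3 h = 2024-07-19 09:00.
2024-07-19 09:00 + 3 h = 2024-07-19 12:00.
2024-07-19 12:00 + 3 h = 2024-07-19 15:00.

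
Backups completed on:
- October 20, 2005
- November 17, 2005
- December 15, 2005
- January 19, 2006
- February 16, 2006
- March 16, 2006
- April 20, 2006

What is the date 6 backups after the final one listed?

October 19, 2006

Gaps: 28, 28, 35, 28, 28, 35 days — a mix of 28 and 35. Every date is a Thursday.
Each is the 3rd Thursday of its month.
May 2006 — 3rd Thursday is May 18, 2006.
June 2006 — 3rd Thursday is June 15, 2006.
July 2006 — 3rd Thursday is July 20, 2006.
3rd Thursday of August 2006: August 17, 2006.
September 2006 — 3rd Thursday is September 21, 2006.
October 2006 — 3rd Thursday is October 19, 2006.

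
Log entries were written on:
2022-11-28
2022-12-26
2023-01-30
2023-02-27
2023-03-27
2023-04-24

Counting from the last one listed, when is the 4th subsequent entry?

All Mondays; the gaps (28, 35, 28, 28, 28) vary with month length.
This is the last Monday of each month.
May 2023 ends with Monday 2023-05-29.
Last Monday of June 2023: 2023-06-26.
Last Monday of July 2023: 2023-07-31.
Last Monday of August 2023: 2023-08-28.

2023-08-28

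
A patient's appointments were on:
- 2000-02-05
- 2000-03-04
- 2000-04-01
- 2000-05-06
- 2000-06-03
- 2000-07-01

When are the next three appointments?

2000-08-05, 2000-09-02, 2000-10-07

Gaps: 28, 28, 35, 28, 28 days — a mix of 28 and 35. Every date is a Saturday.
Each is the 1st Saturday of its month.
1st Saturday of August 2000: 2000-08-05.
1st Saturday of September 2000: 2000-09-02.
October 2000 — 1st Saturday is 2000-10-07.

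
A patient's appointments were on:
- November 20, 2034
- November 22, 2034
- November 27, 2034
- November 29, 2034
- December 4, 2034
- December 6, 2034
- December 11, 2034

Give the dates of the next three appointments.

The gap pattern 2, 5, 2, 5, 2, 5 repeats every 2 events.
These are the Mondays and Wednesdays of each week.
Next Wednesday: December 13, 2034.
Next Monday: December 18, 2034.
Next Wednesday: December 20, 2034.

December 13, 2034; December 18, 2034; December 20, 2034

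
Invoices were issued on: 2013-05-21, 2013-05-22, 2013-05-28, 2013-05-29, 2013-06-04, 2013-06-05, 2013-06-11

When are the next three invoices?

The gap pattern 1, 6, 1, 6, 1, 6 repeats every 2 events.
These are the Tuesdays and Wednesdays of each week.
The following Wednesday is 2013-06-12.
The following Tuesday is 2013-06-18.
Next Wednesday: 2013-06-19.

2013-06-12, 2013-06-18, 2013-06-19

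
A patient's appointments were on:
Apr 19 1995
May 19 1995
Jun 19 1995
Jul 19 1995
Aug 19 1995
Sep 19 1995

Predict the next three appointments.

Oct 19 1995, Nov 19 1995, Dec 19 1995

The day-of-month is always 19 (30, 31, 30, 31, 31 days between events).
So this recurs on the 19th of each month.
Next: October 1995 → Oct 19 1995.
Next: November 1995 → Nov 19 1995.
Next: December 1995 → Dec 19 1995.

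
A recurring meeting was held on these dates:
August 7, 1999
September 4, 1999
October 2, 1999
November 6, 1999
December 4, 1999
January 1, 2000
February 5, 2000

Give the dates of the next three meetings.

These are Saturdays at 28- or 35-day spacing (28, 28, 35, 28, 28, 35).
The pattern: 1st Saturday of the month.
March 2000 — 1st Saturday is March 4, 2000.
April 2000 — 1st Saturday is April 1, 2000.
1st Saturday of May 2000: May 6, 2000.

March 4, 2000; April 1, 2000; May 6, 2000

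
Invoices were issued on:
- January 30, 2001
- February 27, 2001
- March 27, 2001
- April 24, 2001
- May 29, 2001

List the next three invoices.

June 26, 2001; July 31, 2001; August 28, 2001

These are Tuesdays with 28, 28, 28, 35-day gaps.
Each is the final Tuesday of its month — January 30, 2001 is past the 28th, so '4th Tuesday' doesn't fit.
Last Tuesday of June 2001: June 26, 2001.
Last Tuesday of July 2001: July 31, 2001.
Last Tuesday of August 2001: August 28, 2001.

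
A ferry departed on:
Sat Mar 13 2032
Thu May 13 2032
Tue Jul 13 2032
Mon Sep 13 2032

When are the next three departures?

Sat Nov 13 2032, Thu Jan 13 2033, Sun Mar 13 2033

Gaps: 61, 61, 62 days — not constant. Every event is on the 13th of the month.
Pattern: the 13th of every 2 months.
Next: November 2032 → Sat Nov 13 2032.
Next: January 2033 → Thu Jan 13 2033.
March 2033: Sun Mar 13 2033.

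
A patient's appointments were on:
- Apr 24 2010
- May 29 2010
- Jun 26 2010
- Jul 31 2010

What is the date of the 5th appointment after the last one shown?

These are Saturdays with 35, 28, 35-day gaps.
Each is the final Saturday of its month — May 29 2010 is past the 28th, so '4th Saturday' doesn't fit.
Last Saturday of August 2010: Aug 28 2010.
Last Saturday of September 2010: Sep 25 2010.
October 2010 ends with Saturday Oct 30 2010.
Last Saturday of November 2010: Nov 27 2010.
December 2010 ends with Saturday Dec 25 2010.

Dec 25 2010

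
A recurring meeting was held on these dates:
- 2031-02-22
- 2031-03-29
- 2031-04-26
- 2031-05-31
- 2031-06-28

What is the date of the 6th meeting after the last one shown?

These are Saturdays with 35, 28, 35, 28-day gaps.
Each is the final Saturday of its month — 2031-03-29 is past the 28th, so '4th Saturday' doesn't fit.
Last Saturday of July 2031: 2031-07-26.
August 2031 ends with Saturday 2031-08-30.
Last Saturday of September 2031: 2031-09-27.
Last Saturday of October 2031: 2031-10-25.
Last Saturday of November 2031: 2031-11-29.
Last Saturday of December 2031: 2031-12-27.

2031-12-27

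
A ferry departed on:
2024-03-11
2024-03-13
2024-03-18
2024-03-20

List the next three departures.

The gap pattern 2, 5, 2 repeats every 2 events.
These are the Mondays and Wednesdays of each week.
Next Monday: 2024-03-25.
Next Wednesday: 2024-03-27.
The following Monday is 2024-04-01.

2024-03-25, 2024-03-27, 2024-04-01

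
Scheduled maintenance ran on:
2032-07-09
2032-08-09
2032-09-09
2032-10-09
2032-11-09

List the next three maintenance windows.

2032-12-09, 2033-01-09, 2033-02-09

The day-of-month is always 9 (31, 31, 30, 31 days between events).
So this recurs on the 9th of each month.
December 2032: 2032-12-09.
January 2033: 2033-01-09.
Next: February 2033 → 2033-02-09.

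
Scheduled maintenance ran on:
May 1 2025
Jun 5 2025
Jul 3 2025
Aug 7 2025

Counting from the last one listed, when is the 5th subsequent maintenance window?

Jan 1 2026

Gaps: 35, 28, 35 days — a mix of 28 and 35. Every date is a Thursday.
Each is the 1st Thursday of its month.
1st Thursday of September 2025: Sep 4 2025.
October 2025 — 1st Thursday is Oct 2 2025.
1st Thursday of November 2025: Nov 6 2025.
December 2025 — 1st Thursday is Dec 4 2025.
January 2026 — 1st Thursday is Jan 1 2026.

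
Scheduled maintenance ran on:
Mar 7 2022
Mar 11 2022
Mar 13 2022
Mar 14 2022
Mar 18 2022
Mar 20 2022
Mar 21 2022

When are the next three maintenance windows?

The gap pattern 4, 2, 1, 4, 2, 1 repeats every 3 events.
These are the Mondays, Fridays and Sundays of each week.
Next Friday: Mar 25 2022.
The following Sunday is Mar 27 2022.
Next Monday: Mar 28 2022.

Mar 25 2022, Mar 27 2022, Mar 28 2022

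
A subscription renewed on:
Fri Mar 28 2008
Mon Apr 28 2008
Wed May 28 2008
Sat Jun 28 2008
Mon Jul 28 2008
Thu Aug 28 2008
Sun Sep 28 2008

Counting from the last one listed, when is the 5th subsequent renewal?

Sat Feb 28 2009

Gaps: 31, 30, 31, 30, 31, 31 days — not constant. Every event is on the 28th of the month.
Pattern: the 28th of each month.
October 2008: Tue Oct 28 2008.
Next: November 2008 → Fri Nov 28 2008.
Next: December 2008 → Sun Dec 28 2008.
Next: January 2009 → Wed Jan 28 2009.
Next: February 2009 → Sat Feb 28 2009.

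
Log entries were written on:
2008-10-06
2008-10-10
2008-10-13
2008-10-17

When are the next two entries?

Every event lands on a Monday or Friday (gaps cycle 4, 3, 4).
So the schedule is: every Monday and Friday.
Next Monday: 2008-10-20.
Next Friday: 2008-10-24.

2008-10-20, 2008-10-24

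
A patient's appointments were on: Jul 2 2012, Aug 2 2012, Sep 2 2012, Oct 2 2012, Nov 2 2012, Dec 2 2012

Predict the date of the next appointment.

Jan 2 2013

The day-of-month is always 2 (31, 31, 30, 31, 30 days between events).
So this recurs on the 2nd of each month.
January 2013: Jan 2 2013.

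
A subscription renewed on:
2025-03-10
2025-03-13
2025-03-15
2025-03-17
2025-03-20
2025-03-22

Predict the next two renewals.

2025-03-24, 2025-03-27

Every event lands on a Monday or Thursday or Saturday (gaps cycle 3, 2, 2, 3, 2).
So the schedule is: every Monday, Thursday and Saturday.
Next Monday: 2025-03-24.
Next Thursday: 2025-03-27.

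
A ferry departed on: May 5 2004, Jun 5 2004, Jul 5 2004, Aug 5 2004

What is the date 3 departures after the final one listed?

Nov 5 2004

The day-of-month is always 5 (31, 30, 31 days between events).
So this recurs on the 5th of each month.
September 2004: Sep 5 2004.
October 2004: Oct 5 2004.
Next: November 2004 → Nov 5 2004.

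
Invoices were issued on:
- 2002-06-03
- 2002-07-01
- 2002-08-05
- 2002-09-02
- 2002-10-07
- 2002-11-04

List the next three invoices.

2002-12-02, 2003-01-06, 2003-02-03

These are Mondays at 28- or 35-day spacing (28, 35, 28, 35, 28).
The pattern: 1st Monday of the month.
December 2002 — 1st Monday is 2002-12-02.
1st Monday of January 2003: 2003-01-06.
February 2003 — 1st Monday is 2003-02-03.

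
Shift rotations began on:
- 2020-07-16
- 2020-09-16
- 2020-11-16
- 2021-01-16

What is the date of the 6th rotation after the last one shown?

Gaps: 62, 61, 61 days — not constant. Every event is on the 16th of the month.
Pattern: the 16th of every 2 months.
March 2021: 2021-03-16.
Next: May 2021 → 2021-05-16.
Next: July 2021 → 2021-07-16.
September 2021: 2021-09-16.
Next: November 2021 → 2021-11-16.
Next: January 2022 → 2022-01-16.

2022-01-16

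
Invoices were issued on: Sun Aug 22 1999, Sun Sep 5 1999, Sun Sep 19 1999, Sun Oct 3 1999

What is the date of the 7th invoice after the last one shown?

Sun Jan 9 2000

The spacing is 14, 14, 14 days — always 14 days.
Sun Oct 3 1999 + 14 days = Sun Oct 17 1999.
Sun Oct 17 1999 + 14 days = Sun Oct 31 1999.
Sun Oct 31 1999 + 14 days = Sun Nov 14 1999.
Sun Nov 14 1999 + 14 days = Sun Nov 28 1999.
Sun Nov 28 1999 + 14 days = Sun Dec 12 1999.
Sun Dec 12 1999 + 14 days = Sun Dec 26 1999.
Sun Dec 26 1999 + 14 days = Sun Jan 9 2000.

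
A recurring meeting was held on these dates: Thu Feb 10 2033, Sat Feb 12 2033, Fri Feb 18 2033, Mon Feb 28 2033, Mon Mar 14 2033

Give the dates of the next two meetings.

Gaps: 2, 6, 10, 14 days — each gap is 4 larger than the previous one.
Next gap: 18 days. Mon Mar 14 2033 + 18 days = Fri Apr 1 2033.
Next gap: 22 days. Fri Apr 1 2033 + 22 days = Sat Apr 23 2033.

Fri Apr 1 2033, Sat Apr 23 2033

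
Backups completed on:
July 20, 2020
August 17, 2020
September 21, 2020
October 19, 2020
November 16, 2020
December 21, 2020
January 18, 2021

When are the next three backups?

All dates are Mondays, 28, 35, 28, 28, 35, 28 days apart.
Specifically, the 3rd Monday of each month.
3rd Monday of February 2021: February 15, 2021.
3rd Monday of March 2021: March 15, 2021.
April 2021 — 3rd Monday is April 19, 2021.

February 15, 2021; March 15, 2021; April 19, 2021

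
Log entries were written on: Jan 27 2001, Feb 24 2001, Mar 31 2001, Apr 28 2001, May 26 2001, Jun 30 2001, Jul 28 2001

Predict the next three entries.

Aug 25 2001, Sep 29 2001, Oct 27 2001

These are Saturdays with 28, 35, 28, 28, 35, 28-day gaps.
Each is the final Saturday of its month — Mar 31 2001 is past the 28th, so '4th Saturday' doesn't fit.
Last Saturday of August 2001: Aug 25 2001.
September 2001 ends with Saturday Sep 29 2001.
October 2001 ends with Saturday Oct 27 2001.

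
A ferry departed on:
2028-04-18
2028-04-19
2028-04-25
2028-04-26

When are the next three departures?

2028-05-02, 2028-05-03, 2028-05-09

Gaps: 1, 6, 1 days — not constant, but cyclic with period 2.
The events fall on every Tuesday and Wednesday.
The following Tuesday is 2028-05-02.
Next Wednesday: 2028-05-03.
Next Tuesday: 2028-05-09.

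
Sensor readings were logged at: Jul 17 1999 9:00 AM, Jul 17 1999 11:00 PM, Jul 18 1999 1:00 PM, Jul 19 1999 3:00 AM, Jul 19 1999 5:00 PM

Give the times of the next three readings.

Jul 20 1999 7:00 AM, Jul 20 1999 9:00 PM, Jul 21 1999 11:00 AM

Spacing: 14, 14, 14, 14 h — constant 14 h.
Jul 19 1999 5:00 PM + 14 h = Jul 20 1999 7:00 AM.
Jul 20 1999 7:00 AM + 14 h = Jul 20 1999 9:00 PM.
Jul 20 1999 9:00 PM + 14 h = Jul 21 1999 11:00 AM.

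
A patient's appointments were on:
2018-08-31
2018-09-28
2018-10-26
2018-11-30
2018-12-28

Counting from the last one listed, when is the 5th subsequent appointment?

2019-05-31

All Fridays; the gaps (28, 28, 35, 28) vary with month length.
This is the last Friday of each month.
January 2019 ends with Friday 2019-01-25.
Last Friday of February 2019: 2019-02-22.
Last Friday of March 2019: 2019-03-29.
April 2019 ends with Friday 2019-04-26.
May 2019 ends with Friday 2019-05-31.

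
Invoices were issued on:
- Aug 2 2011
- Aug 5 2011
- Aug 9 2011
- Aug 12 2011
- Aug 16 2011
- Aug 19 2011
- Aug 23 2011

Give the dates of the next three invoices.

Aug 26 2011, Aug 30 2011, Sep 2 2011

The gap pattern 3, 4, 3, 4, 3, 4 repeats every 2 events.
These are the Tuesdays and Fridays of each week.
The following Friday is Aug 26 2011.
The following Tuesday is Aug 30 2011.
Next Friday: Sep 2 2011.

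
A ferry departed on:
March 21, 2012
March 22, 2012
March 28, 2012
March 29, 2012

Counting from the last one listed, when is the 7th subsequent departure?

April 25, 2012

Gaps: 1, 6, 1 days — not constant, but cyclic with period 2.
The events fall on every Wednesday and Thursday.
Next Wednesday: April 4, 2012.
The following Thursday is April 5, 2012.
Next Wednesday: April 11, 2012.
Next Thursday: April 12, 2012.
Next Wednesday: April 18, 2012.
Next Thursday: April 19, 2012.
Next Wednesday: April 25, 2012.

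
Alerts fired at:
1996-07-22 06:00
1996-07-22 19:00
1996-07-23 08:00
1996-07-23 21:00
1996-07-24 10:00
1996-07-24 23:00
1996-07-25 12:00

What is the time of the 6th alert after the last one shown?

The interval is a steady 13 hours (13, 13, 13, 13, 13, 13).
1996-07-25 12:00 + 13 h = 1996-07-26 01:00.
1996-07-26 01:00 + 13 h = 1996-07-26 14:00.
1996-07-26 14:00 + 13 h = 1996-07-27 03:00.
1996-07-27 03:00 + 13 h = 1996-07-27 16:00.
1996-07-27 16:00 + 13 h = 1996-07-28 05:00.
1996-07-28 05:00 + 13 h = 1996-07-28 18:00.

1996-07-28 18:00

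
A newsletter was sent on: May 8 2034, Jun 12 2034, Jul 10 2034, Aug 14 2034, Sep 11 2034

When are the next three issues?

Oct 9 2034, Nov 13 2034, Dec 11 2034

All dates are Mondays, 35, 28, 35, 28 days apart.
Specifically, the 2nd Monday of each month.
October 2034 — 2nd Monday is Oct 9 2034.
2nd Monday of November 2034: Nov 13 2034.
December 2034 — 2nd Monday is Dec 11 2034.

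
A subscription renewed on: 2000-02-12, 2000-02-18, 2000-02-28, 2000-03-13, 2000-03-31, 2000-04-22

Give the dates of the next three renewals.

2000-05-18, 2000-06-17, 2000-07-21

Gaps: 6, 10, 14, 18, 22 days — each gap is 4 larger than the previous one.
Next gap: 26 days. 2000-04-22 + 26 days = 2000-05-18.
Next gap: 30 days. 2000-05-18 + 30 days = 2000-06-17.
Next gap: 34 days. 2000-06-17 + 34 days = 2000-07-21.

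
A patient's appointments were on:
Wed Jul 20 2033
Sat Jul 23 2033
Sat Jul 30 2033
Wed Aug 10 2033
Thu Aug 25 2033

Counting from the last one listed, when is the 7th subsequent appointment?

The spacing grows by 4 each time: 3, 7, 11, 15 days.
Next gap: 19 days. Thu Aug 25 2033 + 19 days = Tue Sep 13 2033.
Next gap: 23 days. Tue Sep 13 2033 + 23 days = Thu Oct 6 2033.
Next gap: 27 days. Thu Oct 6 2033 + 27 days = Wed Nov 2 2033.
Next gap: 31 days. Wed Nov 2 2033 + 31 days = Sat Dec 3 2033.
Next gap: 35 days. Sat Dec 3 2033 + 35 days = Sat Jan 7 2034.
Next gap: 39 days. Sat Jan 7 2034 + 39 days = Wed Feb 15 2034.
Next gap: 43 days. Wed Feb 15 2034 + 43 days = Thu Mar 30 2034.

Thu Mar 30 2034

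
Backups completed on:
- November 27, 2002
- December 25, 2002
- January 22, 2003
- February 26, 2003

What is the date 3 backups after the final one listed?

Gaps: 28, 28, 35 days — a mix of 28 and 35. Every date is a Wednesday.
Each is the 4th Wednesday of its month.
March 2003 — 4th Wednesday is March 26, 2003.
April 2003 — 4th Wednesday is April 23, 2003.
May 2003 — 4th Wednesday is May 28, 2003.

May 28, 2003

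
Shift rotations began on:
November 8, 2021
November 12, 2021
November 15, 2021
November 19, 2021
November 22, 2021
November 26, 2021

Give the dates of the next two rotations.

November 29, 2021; December 3, 2021

The gap pattern 4, 3, 4, 3, 4 repeats every 2 events.
These are the Mondays and Fridays of each week.
The following Monday is November 29, 2021.
Next Friday: December 3, 2021.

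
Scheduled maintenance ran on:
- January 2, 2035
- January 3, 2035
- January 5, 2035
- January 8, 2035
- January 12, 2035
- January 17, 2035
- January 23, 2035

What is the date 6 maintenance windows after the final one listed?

March 21, 2035

Gaps: 1, 2, 3, 4, 5, 6 days — each gap is 1 larger than the previous one.
Next gap: 7 days. January 23, 2035 + 7 days = January 30, 2035.
Next gap: 8 days. January 30, 2035 + 8 days = February 7, 2035.
Next gap: 9 days. February 7, 2035 + 9 days = February 16, 2035.
Next gap: 10 days. February 16, 2035 + 10 days = February 26, 2035.
Next gap: 11 days. February 26, 2035 + 11 days = March 9, 2035.
Next gap: 12 days. March 9, 2035 + 12 days = March 21, 2035.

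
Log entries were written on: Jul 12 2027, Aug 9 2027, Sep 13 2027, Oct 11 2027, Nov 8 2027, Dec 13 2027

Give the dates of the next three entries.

These are Mondays at 28- or 35-day spacing (28, 35, 28, 28, 35).
The pattern: 2nd Monday of the month.
January 2028 — 2nd Monday is Jan 10 2028.
2nd Monday of February 2028: Feb 14 2028.
2nd Monday of March 2028: Mar 13 2028.

Jan 10 2028, Feb 14 2028, Mar 13 2028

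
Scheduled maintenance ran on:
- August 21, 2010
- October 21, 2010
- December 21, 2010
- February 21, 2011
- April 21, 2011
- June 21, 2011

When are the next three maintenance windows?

August 21, 2011; October 21, 2011; December 21, 2011

Each date is the 21st; the gaps (61, 61, 62, 59, 61) track the month lengths.
The rule is the 21st of every 2 months.
Next: August 2011 → August 21, 2011.
October 2011: October 21, 2011.
Next: December 2011 → December 21, 2011.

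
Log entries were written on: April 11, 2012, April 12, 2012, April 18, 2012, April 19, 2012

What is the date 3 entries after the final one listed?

The gap pattern 1, 6, 1 repeats every 2 events.
These are the Wednesdays and Thursdays of each week.
The following Wednesday is April 25, 2012.
Next Thursday: April 26, 2012.
Next Wednesday: May 2, 2012.

May 2, 2012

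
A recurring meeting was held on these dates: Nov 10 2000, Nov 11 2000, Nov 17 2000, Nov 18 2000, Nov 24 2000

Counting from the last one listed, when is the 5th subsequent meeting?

The gap pattern 1, 6, 1, 6 repeats every 2 events.
These are the Fridays and Saturdays of each week.
Next Saturday: Nov 25 2000.
The following Friday is Dec 1 2000.
Next Saturday: Dec 2 2000.
The following Friday is Dec 8 2000.
Next Saturday: Dec 9 2000.

Dec 9 2000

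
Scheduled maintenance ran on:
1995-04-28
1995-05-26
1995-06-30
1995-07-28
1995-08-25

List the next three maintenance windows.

These are Fridays with 28, 35, 28, 28-day gaps.
Each is the final Friday of its month — 1995-06-30 is past the 28th, so '4th Friday' doesn't fit.
September 1995 ends with Friday 1995-09-29.
Last Friday of October 1995: 1995-10-27.
Last Friday of November 1995: 1995-11-24.

1995-09-29, 1995-10-27, 1995-11-24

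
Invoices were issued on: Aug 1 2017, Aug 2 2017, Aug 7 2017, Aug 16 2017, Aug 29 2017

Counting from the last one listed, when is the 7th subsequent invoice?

Mar 20 2018

The spacing grows by 4 each time: 1, 5, 9, 13 days.
Next gap: 17 days. Aug 29 2017 + 17 days = Sep 15 2017.
Next gap: 21 days. Sep 15 2017 + 21 days = Oct 6 2017.
Next gap: 25 days. Oct 6 2017 + 25 days = Oct 31 2017.
Next gap: 29 days. Oct 31 2017 + 29 days = Nov 29 2017.
Next gap: 33 days. Nov 29 2017 + 33 days = Jan 1 2018.
Next gap: 37 days. Jan 1 2018 + 37 days = Feb 7 2018.
Next gap: 41 days. Feb 7 2018 + 41 days = Mar 20 2018.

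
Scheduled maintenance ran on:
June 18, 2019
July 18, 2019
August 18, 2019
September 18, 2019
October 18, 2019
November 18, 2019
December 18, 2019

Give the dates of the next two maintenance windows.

Gaps: 30, 31, 31, 30, 31, 30 days — not constant. Every event is on the 18th of the month.
Pattern: the 18th of each month.
January 2020: January 18, 2020.
Next: February 2020 → February 18, 2020.

January 18, 2020; February 18, 2020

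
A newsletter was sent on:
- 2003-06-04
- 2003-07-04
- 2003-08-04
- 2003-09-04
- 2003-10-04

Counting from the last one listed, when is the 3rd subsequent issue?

2004-01-04

Each date is the 4th; the gaps (30, 31, 31, 30) track the month lengths.
The rule is the 4th of each month.
Next: November 2003 → 2003-11-04.
Next: December 2003 → 2003-12-04.
January 2004: 2004-01-04.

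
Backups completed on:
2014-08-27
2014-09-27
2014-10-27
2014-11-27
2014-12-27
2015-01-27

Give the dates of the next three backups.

Each date is the 27th; the gaps (31, 30, 31, 30, 31) track the month lengths.
The rule is the 27th of each month.
Next: February 2015 → 2015-02-27.
Next: March 2015 → 2015-03-27.
April 2015: 2015-04-27.

2015-02-27, 2015-03-27, 2015-04-27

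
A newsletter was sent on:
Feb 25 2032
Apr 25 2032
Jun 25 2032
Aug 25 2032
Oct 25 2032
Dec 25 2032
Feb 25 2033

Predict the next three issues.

Apr 25 2033, Jun 25 2033, Aug 25 2033

The day-of-month is always 25 (60, 61, 61, 61, 61, 62 days between events).
So this recurs on the 25th of every 2 months.
Next: April 2033 → Apr 25 2033.
Next: June 2033 → Jun 25 2033.
Next: August 2033 → Aug 25 2033.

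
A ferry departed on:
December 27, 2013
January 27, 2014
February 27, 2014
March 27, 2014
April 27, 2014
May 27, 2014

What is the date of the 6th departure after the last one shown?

Gaps: 31, 31, 28, 31, 30 days — not constant. Every event is on the 27th of the month.
Pattern: the 27th of each month.
June 2014: June 27, 2014.
July 2014: July 27, 2014.
August 2014: August 27, 2014.
September 2014: September 27, 2014.
Next: October 2014 → October 27, 2014.
Next: November 2014 → November 27, 2014.

November 27, 2014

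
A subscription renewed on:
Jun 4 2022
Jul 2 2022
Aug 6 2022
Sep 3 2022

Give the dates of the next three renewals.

Oct 1 2022, Nov 5 2022, Dec 3 2022

These are Saturdays at 28- or 35-day spacing (28, 35, 28).
The pattern: 1st Saturday of the month.
1st Saturday of October 2022: Oct 1 2022.
November 2022 — 1st Saturday is Nov 5 2022.
December 2022 — 1st Saturday is Dec 3 2022.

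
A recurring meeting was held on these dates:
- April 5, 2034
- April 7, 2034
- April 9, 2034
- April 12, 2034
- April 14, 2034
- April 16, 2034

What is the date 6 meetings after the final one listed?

Gaps: 2, 2, 3, 2, 2 days — not constant, but cyclic with period 3.
The events fall on every Wednesday, Friday and Sunday.
The following Wednesday is April 19, 2034.
The following Friday is April 21, 2034.
Next Sunday: April 23, 2034.
The following Wednesday is April 26, 2034.
Next Friday: April 28, 2034.
The following Sunday is April 30, 2034.

April 30, 2034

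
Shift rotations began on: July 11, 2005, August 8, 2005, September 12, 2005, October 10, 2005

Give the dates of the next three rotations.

November 14, 2005; December 12, 2005; January 9, 2006

All dates are Mondays, 28, 35, 28 days apart.
Specifically, the 2nd Monday of each month.
2nd Monday of November 2005: November 14, 2005.
2nd Monday of December 2005: December 12, 2005.
January 2006 — 2nd Monday is January 9, 2006.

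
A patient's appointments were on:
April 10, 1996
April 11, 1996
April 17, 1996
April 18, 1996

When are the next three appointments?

The gap pattern 1, 6, 1 repeats every 2 events.
These are the Wednesdays and Thursdays of each week.
Next Wednesday: April 24, 1996.
The following Thursday is April 25, 1996.
The following Wednesday is May 1, 1996.

April 24, 1996; April 25, 1996; May 1, 1996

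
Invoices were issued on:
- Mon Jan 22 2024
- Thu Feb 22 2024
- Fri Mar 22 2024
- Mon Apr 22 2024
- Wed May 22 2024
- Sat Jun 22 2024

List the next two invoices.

Mon Jul 22 2024, Thu Aug 22 2024

Gaps: 31, 29, 31, 30, 31 days — not constant. Every event is on the 22nd of the month.
Pattern: the 22nd of each month.
July 2024: Mon Jul 22 2024.
Next: August 2024 → Thu Aug 22 2024.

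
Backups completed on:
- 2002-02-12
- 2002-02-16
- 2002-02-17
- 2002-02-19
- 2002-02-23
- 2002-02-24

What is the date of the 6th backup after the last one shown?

The gap pattern 4, 1, 2, 4, 1 repeats every 3 events.
These are the Tuesdays, Saturdays and Sundays of each week.
The following Tuesday is 2002-02-26.
Next Saturday: 2002-03-02.
The following Sunday is 2002-03-03.
Next Tuesday: 2002-03-05.
The following Saturday is 2002-03-09.
Next Sunday: 2002-03-10.

2002-03-10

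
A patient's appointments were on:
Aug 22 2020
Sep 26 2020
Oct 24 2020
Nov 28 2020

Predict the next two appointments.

Dec 26 2020, Jan 23 2021

These are Saturdays at 28- or 35-day spacing (35, 28, 35).
The pattern: 4th Saturday of the month.
4th Saturday of December 2020: Dec 26 2020.
January 2021 — 4th Saturday is Jan 23 2021.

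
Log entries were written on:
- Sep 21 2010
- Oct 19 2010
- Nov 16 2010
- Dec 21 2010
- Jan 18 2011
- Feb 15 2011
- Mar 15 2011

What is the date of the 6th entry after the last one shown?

Sep 20 2011

These are Tuesdays at 28- or 35-day spacing (28, 28, 35, 28, 28, 28).
The pattern: 3rd Tuesday of the month.
April 2011 — 3rd Tuesday is Apr 19 2011.
May 2011 — 3rd Tuesday is May 17 2011.
June 2011 — 3rd Tuesday is Jun 21 2011.
July 2011 — 3rd Tuesday is Jul 19 2011.
3rd Tuesday of August 2011: Aug 16 2011.
September 2011 — 3rd Tuesday is Sep 20 2011.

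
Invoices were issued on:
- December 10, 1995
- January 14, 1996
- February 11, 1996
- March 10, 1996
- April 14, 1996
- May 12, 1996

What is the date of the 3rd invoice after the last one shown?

Gaps: 35, 28, 28, 35, 28 days — a mix of 28 and 35. Every date is a Sunday.
Each is the 2nd Sunday of its month.
June 1996 — 2nd Sunday is June 9, 1996.
2nd Sunday of July 1996: July 14, 1996.
2nd Sunday of August 1996: August 11, 1996.

August 11, 1996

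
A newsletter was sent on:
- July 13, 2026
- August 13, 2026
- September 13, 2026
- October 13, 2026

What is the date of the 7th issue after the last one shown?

May 13, 2027

Gaps: 31, 31, 30 days — not constant. Every event is on the 13th of the month.
Pattern: the 13th of each month.
Next: November 2026 → November 13, 2026.
December 2026: December 13, 2026.
Next: January 2027 → January 13, 2027.
February 2027: February 13, 2027.
Next: March 2027 → March 13, 2027.
April 2027: April 13, 2027.
Next: May 2027 → May 13, 2027.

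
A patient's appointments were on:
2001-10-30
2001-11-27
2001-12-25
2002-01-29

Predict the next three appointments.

These are Tuesdays with 28, 28, 35-day gaps.
Each is the final Tuesday of its month — 2001-10-30 is past the 28th, so '4th Tuesday' doesn't fit.
Last Tuesday of February 2002: 2002-02-26.
Last Tuesday of March 2002: 2002-03-26.
Last Tuesday of April 2002: 2002-04-30.

2002-02-26, 2002-03-26, 2002-04-30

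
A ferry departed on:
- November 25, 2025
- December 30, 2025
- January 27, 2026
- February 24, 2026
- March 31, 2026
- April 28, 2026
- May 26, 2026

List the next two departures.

All Tuesdays; the gaps (35, 28, 28, 35, 28, 28) vary with month length.
This is the last Tuesday of each month.
June 2026 ends with Tuesday June 30, 2026.
Last Tuesday of July 2026: July 28, 2026.

June 30, 2026; July 28, 2026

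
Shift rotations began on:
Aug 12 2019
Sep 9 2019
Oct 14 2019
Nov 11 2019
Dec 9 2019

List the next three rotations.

These are Mondays at 28- or 35-day spacing (28, 35, 28, 28).
The pattern: 2nd Monday of the month.
January 2020 — 2nd Monday is Jan 13 2020.
2nd Monday of February 2020: Feb 10 2020.
March 2020 — 2nd Monday is Mar 9 2020.

Jan 13 2020, Feb 10 2020, Mar 9 2020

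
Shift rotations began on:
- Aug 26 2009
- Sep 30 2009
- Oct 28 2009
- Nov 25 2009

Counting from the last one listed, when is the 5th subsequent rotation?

Apr 28 2010

These are Wednesdays with 35, 28, 28-day gaps.
Each is the final Wednesday of its month — Sep 30 2009 is past the 28th, so '4th Wednesday' doesn't fit.
Last Wednesday of December 2009: Dec 30 2009.
Last Wednesday of January 2010: Jan 27 2010.
February 2010 ends with Wednesday Feb 24 2010.
Last Wednesday of March 2010: Mar 31 2010.
Last Wednesday of April 2010: Apr 28 2010.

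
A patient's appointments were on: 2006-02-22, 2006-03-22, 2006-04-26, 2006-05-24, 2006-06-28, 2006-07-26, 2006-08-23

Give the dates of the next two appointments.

Gaps: 28, 35, 28, 35, 28, 28 days — a mix of 28 and 35. Every date is a Wednesday.
Each is the 4th Wednesday of its month.
4th Wednesday of September 2006: 2006-09-27.
4th Wednesday of October 2006: 2006-10-25.

2006-09-27, 2006-10-25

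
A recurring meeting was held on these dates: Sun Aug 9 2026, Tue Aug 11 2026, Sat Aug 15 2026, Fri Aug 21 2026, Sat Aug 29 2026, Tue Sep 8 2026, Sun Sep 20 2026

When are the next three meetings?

Gaps: 2, 4, 6, 8, 10, 12 days — each gap is 2 larger than the previous one.
Next gap: 14 days. Sun Sep 20 2026 + 14 days = Sun Oct 4 2026.
Next gap: 16 days. Sun Oct 4 2026 + 16 days = Tue Oct 20 2026.
Next gap: 18 days. Tue Oct 20 2026 + 18 days = Sat Nov 7 2026.

Sun Oct 4 2026, Tue Oct 20 2026, Sat Nov 7 2026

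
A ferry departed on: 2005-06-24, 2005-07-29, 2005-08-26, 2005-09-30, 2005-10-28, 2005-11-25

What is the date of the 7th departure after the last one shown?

These are Fridays with 35, 28, 35, 28, 28-day gaps.
Each is the final Friday of its month — 2005-07-29 is past the 28th, so '4th Friday' doesn't fit.
December 2005 ends with Friday 2005-12-30.
Last Friday of January 2006: 2006-01-27.
Last Friday of February 2006: 2006-02-24.
Last Friday of March 2006: 2006-03-31.
Last Friday of April 2006: 2006-04-28.
Last Friday of May 2006: 2006-05-26.
June 2006 ends with Friday 2006-06-30.

2006-06-30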